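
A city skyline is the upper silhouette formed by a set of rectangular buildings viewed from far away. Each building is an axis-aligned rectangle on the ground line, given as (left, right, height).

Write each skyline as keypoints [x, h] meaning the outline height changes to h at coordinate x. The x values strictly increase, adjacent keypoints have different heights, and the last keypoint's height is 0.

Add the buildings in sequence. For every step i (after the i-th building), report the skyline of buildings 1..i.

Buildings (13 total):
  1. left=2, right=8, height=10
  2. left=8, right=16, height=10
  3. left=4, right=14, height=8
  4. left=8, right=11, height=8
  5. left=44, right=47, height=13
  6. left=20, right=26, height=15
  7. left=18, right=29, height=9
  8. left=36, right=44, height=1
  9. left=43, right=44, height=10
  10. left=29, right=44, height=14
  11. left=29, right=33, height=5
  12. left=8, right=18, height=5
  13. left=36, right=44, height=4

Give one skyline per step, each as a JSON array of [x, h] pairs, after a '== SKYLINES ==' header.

== SKYLINES ==
[[2,10],[8,0]]
[[2,10],[16,0]]
[[2,10],[16,0]]
[[2,10],[16,0]]
[[2,10],[16,0],[44,13],[47,0]]
[[2,10],[16,0],[20,15],[26,0],[44,13],[47,0]]
[[2,10],[16,0],[18,9],[20,15],[26,9],[29,0],[44,13],[47,0]]
[[2,10],[16,0],[18,9],[20,15],[26,9],[29,0],[36,1],[44,13],[47,0]]
[[2,10],[16,0],[18,9],[20,15],[26,9],[29,0],[36,1],[43,10],[44,13],[47,0]]
[[2,10],[16,0],[18,9],[20,15],[26,9],[29,14],[44,13],[47,0]]
[[2,10],[16,0],[18,9],[20,15],[26,9],[29,14],[44,13],[47,0]]
[[2,10],[16,5],[18,9],[20,15],[26,9],[29,14],[44,13],[47,0]]
[[2,10],[16,5],[18,9],[20,15],[26,9],[29,14],[44,13],[47,0]]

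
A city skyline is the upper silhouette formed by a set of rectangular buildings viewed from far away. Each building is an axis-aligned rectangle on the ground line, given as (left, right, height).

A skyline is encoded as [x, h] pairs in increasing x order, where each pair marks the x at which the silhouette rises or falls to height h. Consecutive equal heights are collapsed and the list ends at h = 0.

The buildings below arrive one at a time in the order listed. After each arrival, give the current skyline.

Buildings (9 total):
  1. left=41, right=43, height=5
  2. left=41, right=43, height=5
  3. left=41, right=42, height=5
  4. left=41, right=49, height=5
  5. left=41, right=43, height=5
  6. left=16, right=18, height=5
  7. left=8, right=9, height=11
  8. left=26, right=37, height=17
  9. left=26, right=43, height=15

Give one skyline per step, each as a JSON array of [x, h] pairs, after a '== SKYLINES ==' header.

== SKYLINES ==
[[41,5],[43,0]]
[[41,5],[43,0]]
[[41,5],[43,0]]
[[41,5],[49,0]]
[[41,5],[49,0]]
[[16,5],[18,0],[41,5],[49,0]]
[[8,11],[9,0],[16,5],[18,0],[41,5],[49,0]]
[[8,11],[9,0],[16,5],[18,0],[26,17],[37,0],[41,5],[49,0]]
[[8,11],[9,0],[16,5],[18,0],[26,17],[37,15],[43,5],[49,0]]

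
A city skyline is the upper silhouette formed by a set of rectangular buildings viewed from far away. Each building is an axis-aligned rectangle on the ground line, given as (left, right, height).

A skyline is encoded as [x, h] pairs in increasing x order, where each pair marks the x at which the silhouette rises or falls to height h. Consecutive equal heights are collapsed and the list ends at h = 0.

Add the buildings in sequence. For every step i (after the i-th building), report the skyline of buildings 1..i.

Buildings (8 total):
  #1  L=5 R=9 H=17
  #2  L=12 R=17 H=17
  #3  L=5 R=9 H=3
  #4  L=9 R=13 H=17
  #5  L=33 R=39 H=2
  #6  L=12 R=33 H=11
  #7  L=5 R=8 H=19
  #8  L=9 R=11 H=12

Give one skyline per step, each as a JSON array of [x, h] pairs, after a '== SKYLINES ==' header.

== SKYLINES ==
[[5,17],[9,0]]
[[5,17],[9,0],[12,17],[17,0]]
[[5,17],[9,0],[12,17],[17,0]]
[[5,17],[17,0]]
[[5,17],[17,0],[33,2],[39,0]]
[[5,17],[17,11],[33,2],[39,0]]
[[5,19],[8,17],[17,11],[33,2],[39,0]]
[[5,19],[8,17],[17,11],[33,2],[39,0]]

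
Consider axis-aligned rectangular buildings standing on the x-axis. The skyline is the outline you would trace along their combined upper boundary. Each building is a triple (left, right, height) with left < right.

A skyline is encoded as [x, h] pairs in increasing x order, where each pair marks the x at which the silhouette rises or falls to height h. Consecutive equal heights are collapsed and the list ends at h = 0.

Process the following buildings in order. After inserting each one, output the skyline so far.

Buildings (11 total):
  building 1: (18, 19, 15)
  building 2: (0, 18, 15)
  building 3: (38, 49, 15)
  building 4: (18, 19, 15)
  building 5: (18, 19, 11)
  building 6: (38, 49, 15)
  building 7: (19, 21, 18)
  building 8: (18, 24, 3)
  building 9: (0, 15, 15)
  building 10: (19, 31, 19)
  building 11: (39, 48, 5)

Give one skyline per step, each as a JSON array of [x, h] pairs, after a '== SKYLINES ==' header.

== SKYLINES ==
[[18,15],[19,0]]
[[0,15],[19,0]]
[[0,15],[19,0],[38,15],[49,0]]
[[0,15],[19,0],[38,15],[49,0]]
[[0,15],[19,0],[38,15],[49,0]]
[[0,15],[19,0],[38,15],[49,0]]
[[0,15],[19,18],[21,0],[38,15],[49,0]]
[[0,15],[19,18],[21,3],[24,0],[38,15],[49,0]]
[[0,15],[19,18],[21,3],[24,0],[38,15],[49,0]]
[[0,15],[19,19],[31,0],[38,15],[49,0]]
[[0,15],[19,19],[31,0],[38,15],[49,0]]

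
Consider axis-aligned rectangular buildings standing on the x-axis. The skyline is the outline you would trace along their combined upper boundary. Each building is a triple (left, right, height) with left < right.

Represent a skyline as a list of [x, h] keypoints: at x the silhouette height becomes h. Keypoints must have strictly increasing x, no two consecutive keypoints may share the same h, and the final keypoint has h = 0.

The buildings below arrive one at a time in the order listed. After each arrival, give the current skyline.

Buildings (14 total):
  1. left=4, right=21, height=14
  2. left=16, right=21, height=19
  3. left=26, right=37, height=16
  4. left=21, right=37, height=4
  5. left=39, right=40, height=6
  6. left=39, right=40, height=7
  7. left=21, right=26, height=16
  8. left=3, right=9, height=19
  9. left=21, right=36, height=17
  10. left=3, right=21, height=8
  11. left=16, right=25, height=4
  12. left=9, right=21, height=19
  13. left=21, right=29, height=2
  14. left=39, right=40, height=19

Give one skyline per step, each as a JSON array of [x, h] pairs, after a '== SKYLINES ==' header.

== SKYLINES ==
[[4,14],[21,0]]
[[4,14],[16,19],[21,0]]
[[4,14],[16,19],[21,0],[26,16],[37,0]]
[[4,14],[16,19],[21,4],[26,16],[37,0]]
[[4,14],[16,19],[21,4],[26,16],[37,0],[39,6],[40,0]]
[[4,14],[16,19],[21,4],[26,16],[37,0],[39,7],[40,0]]
[[4,14],[16,19],[21,16],[37,0],[39,7],[40,0]]
[[3,19],[9,14],[16,19],[21,16],[37,0],[39,7],[40,0]]
[[3,19],[9,14],[16,19],[21,17],[36,16],[37,0],[39,7],[40,0]]
[[3,19],[9,14],[16,19],[21,17],[36,16],[37,0],[39,7],[40,0]]
[[3,19],[9,14],[16,19],[21,17],[36,16],[37,0],[39,7],[40,0]]
[[3,19],[21,17],[36,16],[37,0],[39,7],[40,0]]
[[3,19],[21,17],[36,16],[37,0],[39,7],[40,0]]
[[3,19],[21,17],[36,16],[37,0],[39,19],[40,0]]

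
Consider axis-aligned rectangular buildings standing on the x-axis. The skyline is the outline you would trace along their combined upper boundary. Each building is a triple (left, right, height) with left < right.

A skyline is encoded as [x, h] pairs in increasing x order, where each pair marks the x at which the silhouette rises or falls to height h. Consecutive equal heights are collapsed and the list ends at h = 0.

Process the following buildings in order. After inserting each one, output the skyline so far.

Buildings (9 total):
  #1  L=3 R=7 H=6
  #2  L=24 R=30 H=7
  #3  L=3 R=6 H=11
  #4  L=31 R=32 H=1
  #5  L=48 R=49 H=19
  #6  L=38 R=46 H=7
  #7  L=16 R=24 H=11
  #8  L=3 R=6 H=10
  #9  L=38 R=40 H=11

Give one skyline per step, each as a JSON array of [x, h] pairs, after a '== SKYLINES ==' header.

== SKYLINES ==
[[3,6],[7,0]]
[[3,6],[7,0],[24,7],[30,0]]
[[3,11],[6,6],[7,0],[24,7],[30,0]]
[[3,11],[6,6],[7,0],[24,7],[30,0],[31,1],[32,0]]
[[3,11],[6,6],[7,0],[24,7],[30,0],[31,1],[32,0],[48,19],[49,0]]
[[3,11],[6,6],[7,0],[24,7],[30,0],[31,1],[32,0],[38,7],[46,0],[48,19],[49,0]]
[[3,11],[6,6],[7,0],[16,11],[24,7],[30,0],[31,1],[32,0],[38,7],[46,0],[48,19],[49,0]]
[[3,11],[6,6],[7,0],[16,11],[24,7],[30,0],[31,1],[32,0],[38,7],[46,0],[48,19],[49,0]]
[[3,11],[6,6],[7,0],[16,11],[24,7],[30,0],[31,1],[32,0],[38,11],[40,7],[46,0],[48,19],[49,0]]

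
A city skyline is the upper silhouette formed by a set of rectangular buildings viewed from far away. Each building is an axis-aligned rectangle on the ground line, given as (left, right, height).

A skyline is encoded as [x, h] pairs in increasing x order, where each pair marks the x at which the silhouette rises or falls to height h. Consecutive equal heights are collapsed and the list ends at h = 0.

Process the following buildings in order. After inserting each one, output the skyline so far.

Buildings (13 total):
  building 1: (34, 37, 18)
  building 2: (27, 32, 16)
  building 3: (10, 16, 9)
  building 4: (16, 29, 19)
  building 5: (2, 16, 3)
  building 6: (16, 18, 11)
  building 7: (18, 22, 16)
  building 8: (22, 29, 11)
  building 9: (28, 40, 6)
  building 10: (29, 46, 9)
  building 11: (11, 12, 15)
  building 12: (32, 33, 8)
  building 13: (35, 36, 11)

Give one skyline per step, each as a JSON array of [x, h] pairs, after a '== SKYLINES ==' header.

== SKYLINES ==
[[34,18],[37,0]]
[[27,16],[32,0],[34,18],[37,0]]
[[10,9],[16,0],[27,16],[32,0],[34,18],[37,0]]
[[10,9],[16,19],[29,16],[32,0],[34,18],[37,0]]
[[2,3],[10,9],[16,19],[29,16],[32,0],[34,18],[37,0]]
[[2,3],[10,9],[16,19],[29,16],[32,0],[34,18],[37,0]]
[[2,3],[10,9],[16,19],[29,16],[32,0],[34,18],[37,0]]
[[2,3],[10,9],[16,19],[29,16],[32,0],[34,18],[37,0]]
[[2,3],[10,9],[16,19],[29,16],[32,6],[34,18],[37,6],[40,0]]
[[2,3],[10,9],[16,19],[29,16],[32,9],[34,18],[37,9],[46,0]]
[[2,3],[10,9],[11,15],[12,9],[16,19],[29,16],[32,9],[34,18],[37,9],[46,0]]
[[2,3],[10,9],[11,15],[12,9],[16,19],[29,16],[32,9],[34,18],[37,9],[46,0]]
[[2,3],[10,9],[11,15],[12,9],[16,19],[29,16],[32,9],[34,18],[37,9],[46,0]]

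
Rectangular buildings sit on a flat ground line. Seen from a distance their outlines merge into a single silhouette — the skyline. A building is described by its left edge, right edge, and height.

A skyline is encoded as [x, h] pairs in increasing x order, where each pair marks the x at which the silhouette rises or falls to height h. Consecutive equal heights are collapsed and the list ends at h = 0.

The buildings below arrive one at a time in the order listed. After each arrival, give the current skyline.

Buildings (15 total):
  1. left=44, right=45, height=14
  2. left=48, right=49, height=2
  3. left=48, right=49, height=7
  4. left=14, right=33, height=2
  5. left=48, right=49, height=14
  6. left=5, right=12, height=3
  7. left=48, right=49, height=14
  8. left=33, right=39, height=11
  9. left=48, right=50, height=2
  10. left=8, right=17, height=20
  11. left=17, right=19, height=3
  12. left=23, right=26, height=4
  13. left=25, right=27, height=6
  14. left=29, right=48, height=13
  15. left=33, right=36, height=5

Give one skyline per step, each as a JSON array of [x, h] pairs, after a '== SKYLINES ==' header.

== SKYLINES ==
[[44,14],[45,0]]
[[44,14],[45,0],[48,2],[49,0]]
[[44,14],[45,0],[48,7],[49,0]]
[[14,2],[33,0],[44,14],[45,0],[48,7],[49,0]]
[[14,2],[33,0],[44,14],[45,0],[48,14],[49,0]]
[[5,3],[12,0],[14,2],[33,0],[44,14],[45,0],[48,14],[49,0]]
[[5,3],[12,0],[14,2],[33,0],[44,14],[45,0],[48,14],[49,0]]
[[5,3],[12,0],[14,2],[33,11],[39,0],[44,14],[45,0],[48,14],[49,0]]
[[5,3],[12,0],[14,2],[33,11],[39,0],[44,14],[45,0],[48,14],[49,2],[50,0]]
[[5,3],[8,20],[17,2],[33,11],[39,0],[44,14],[45,0],[48,14],[49,2],[50,0]]
[[5,3],[8,20],[17,3],[19,2],[33,11],[39,0],[44,14],[45,0],[48,14],[49,2],[50,0]]
[[5,3],[8,20],[17,3],[19,2],[23,4],[26,2],[33,11],[39,0],[44,14],[45,0],[48,14],[49,2],[50,0]]
[[5,3],[8,20],[17,3],[19,2],[23,4],[25,6],[27,2],[33,11],[39,0],[44,14],[45,0],[48,14],[49,2],[50,0]]
[[5,3],[8,20],[17,3],[19,2],[23,4],[25,6],[27,2],[29,13],[44,14],[45,13],[48,14],[49,2],[50,0]]
[[5,3],[8,20],[17,3],[19,2],[23,4],[25,6],[27,2],[29,13],[44,14],[45,13],[48,14],[49,2],[50,0]]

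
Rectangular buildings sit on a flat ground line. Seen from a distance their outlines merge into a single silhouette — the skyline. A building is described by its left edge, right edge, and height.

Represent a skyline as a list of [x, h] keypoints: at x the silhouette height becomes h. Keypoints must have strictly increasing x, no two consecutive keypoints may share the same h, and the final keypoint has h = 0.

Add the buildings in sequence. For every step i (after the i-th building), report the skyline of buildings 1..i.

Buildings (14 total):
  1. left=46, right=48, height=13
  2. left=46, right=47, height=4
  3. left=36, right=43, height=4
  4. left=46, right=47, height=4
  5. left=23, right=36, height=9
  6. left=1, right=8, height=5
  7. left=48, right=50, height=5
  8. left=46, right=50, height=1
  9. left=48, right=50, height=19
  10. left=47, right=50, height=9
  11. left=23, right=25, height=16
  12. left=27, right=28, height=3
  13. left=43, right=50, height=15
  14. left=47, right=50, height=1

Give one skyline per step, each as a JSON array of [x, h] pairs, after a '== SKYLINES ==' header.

== SKYLINES ==
[[46,13],[48,0]]
[[46,13],[48,0]]
[[36,4],[43,0],[46,13],[48,0]]
[[36,4],[43,0],[46,13],[48,0]]
[[23,9],[36,4],[43,0],[46,13],[48,0]]
[[1,5],[8,0],[23,9],[36,4],[43,0],[46,13],[48,0]]
[[1,5],[8,0],[23,9],[36,4],[43,0],[46,13],[48,5],[50,0]]
[[1,5],[8,0],[23,9],[36,4],[43,0],[46,13],[48,5],[50,0]]
[[1,5],[8,0],[23,9],[36,4],[43,0],[46,13],[48,19],[50,0]]
[[1,5],[8,0],[23,9],[36,4],[43,0],[46,13],[48,19],[50,0]]
[[1,5],[8,0],[23,16],[25,9],[36,4],[43,0],[46,13],[48,19],[50,0]]
[[1,5],[8,0],[23,16],[25,9],[36,4],[43,0],[46,13],[48,19],[50,0]]
[[1,5],[8,0],[23,16],[25,9],[36,4],[43,15],[48,19],[50,0]]
[[1,5],[8,0],[23,16],[25,9],[36,4],[43,15],[48,19],[50,0]]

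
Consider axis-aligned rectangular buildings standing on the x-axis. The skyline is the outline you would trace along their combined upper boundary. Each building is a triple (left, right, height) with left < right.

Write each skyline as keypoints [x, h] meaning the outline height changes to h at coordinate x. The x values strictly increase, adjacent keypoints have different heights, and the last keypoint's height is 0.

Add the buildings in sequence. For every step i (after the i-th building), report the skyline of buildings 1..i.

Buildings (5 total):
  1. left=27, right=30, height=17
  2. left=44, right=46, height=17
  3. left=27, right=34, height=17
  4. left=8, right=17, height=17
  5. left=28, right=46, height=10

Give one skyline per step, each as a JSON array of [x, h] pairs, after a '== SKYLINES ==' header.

== SKYLINES ==
[[27,17],[30,0]]
[[27,17],[30,0],[44,17],[46,0]]
[[27,17],[34,0],[44,17],[46,0]]
[[8,17],[17,0],[27,17],[34,0],[44,17],[46,0]]
[[8,17],[17,0],[27,17],[34,10],[44,17],[46,0]]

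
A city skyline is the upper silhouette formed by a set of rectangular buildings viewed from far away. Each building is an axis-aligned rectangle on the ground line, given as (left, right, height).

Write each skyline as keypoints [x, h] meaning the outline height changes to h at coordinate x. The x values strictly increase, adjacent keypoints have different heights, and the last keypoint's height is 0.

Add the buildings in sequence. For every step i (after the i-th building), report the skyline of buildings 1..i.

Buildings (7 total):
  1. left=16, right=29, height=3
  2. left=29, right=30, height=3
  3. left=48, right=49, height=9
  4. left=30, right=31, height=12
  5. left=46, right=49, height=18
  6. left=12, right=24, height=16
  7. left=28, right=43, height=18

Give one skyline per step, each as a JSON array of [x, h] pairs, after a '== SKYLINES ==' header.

== SKYLINES ==
[[16,3],[29,0]]
[[16,3],[30,0]]
[[16,3],[30,0],[48,9],[49,0]]
[[16,3],[30,12],[31,0],[48,9],[49,0]]
[[16,3],[30,12],[31,0],[46,18],[49,0]]
[[12,16],[24,3],[30,12],[31,0],[46,18],[49,0]]
[[12,16],[24,3],[28,18],[43,0],[46,18],[49,0]]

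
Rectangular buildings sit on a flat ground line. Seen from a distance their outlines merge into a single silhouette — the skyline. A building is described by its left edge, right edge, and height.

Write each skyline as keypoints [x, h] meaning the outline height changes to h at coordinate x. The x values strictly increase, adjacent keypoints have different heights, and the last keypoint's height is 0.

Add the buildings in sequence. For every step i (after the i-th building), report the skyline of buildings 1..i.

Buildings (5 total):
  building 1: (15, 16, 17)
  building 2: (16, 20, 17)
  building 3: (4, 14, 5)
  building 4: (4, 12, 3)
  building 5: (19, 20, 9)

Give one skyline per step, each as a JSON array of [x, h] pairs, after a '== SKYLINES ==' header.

== SKYLINES ==
[[15,17],[16,0]]
[[15,17],[20,0]]
[[4,5],[14,0],[15,17],[20,0]]
[[4,5],[14,0],[15,17],[20,0]]
[[4,5],[14,0],[15,17],[20,0]]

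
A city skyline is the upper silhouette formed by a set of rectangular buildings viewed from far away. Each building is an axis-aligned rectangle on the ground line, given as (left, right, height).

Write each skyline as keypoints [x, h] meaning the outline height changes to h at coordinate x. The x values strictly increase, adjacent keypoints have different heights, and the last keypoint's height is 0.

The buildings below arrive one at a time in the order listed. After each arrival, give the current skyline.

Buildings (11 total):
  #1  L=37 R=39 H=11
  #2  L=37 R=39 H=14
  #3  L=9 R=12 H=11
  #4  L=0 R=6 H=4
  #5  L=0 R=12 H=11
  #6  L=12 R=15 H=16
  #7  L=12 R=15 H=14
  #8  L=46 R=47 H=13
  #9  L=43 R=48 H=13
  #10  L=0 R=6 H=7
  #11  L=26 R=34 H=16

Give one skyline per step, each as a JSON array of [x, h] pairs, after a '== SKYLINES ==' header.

== SKYLINES ==
[[37,11],[39,0]]
[[37,14],[39,0]]
[[9,11],[12,0],[37,14],[39,0]]
[[0,4],[6,0],[9,11],[12,0],[37,14],[39,0]]
[[0,11],[12,0],[37,14],[39,0]]
[[0,11],[12,16],[15,0],[37,14],[39,0]]
[[0,11],[12,16],[15,0],[37,14],[39,0]]
[[0,11],[12,16],[15,0],[37,14],[39,0],[46,13],[47,0]]
[[0,11],[12,16],[15,0],[37,14],[39,0],[43,13],[48,0]]
[[0,11],[12,16],[15,0],[37,14],[39,0],[43,13],[48,0]]
[[0,11],[12,16],[15,0],[26,16],[34,0],[37,14],[39,0],[43,13],[48,0]]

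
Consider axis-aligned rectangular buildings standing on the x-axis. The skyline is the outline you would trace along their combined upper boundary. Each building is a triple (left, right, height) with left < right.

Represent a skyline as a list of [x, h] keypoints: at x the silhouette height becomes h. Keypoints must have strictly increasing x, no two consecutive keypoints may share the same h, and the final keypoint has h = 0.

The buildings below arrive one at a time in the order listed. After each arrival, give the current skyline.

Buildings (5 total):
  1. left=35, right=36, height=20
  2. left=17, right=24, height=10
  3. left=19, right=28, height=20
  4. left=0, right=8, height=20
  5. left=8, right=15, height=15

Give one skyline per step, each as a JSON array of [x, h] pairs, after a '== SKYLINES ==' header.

== SKYLINES ==
[[35,20],[36,0]]
[[17,10],[24,0],[35,20],[36,0]]
[[17,10],[19,20],[28,0],[35,20],[36,0]]
[[0,20],[8,0],[17,10],[19,20],[28,0],[35,20],[36,0]]
[[0,20],[8,15],[15,0],[17,10],[19,20],[28,0],[35,20],[36,0]]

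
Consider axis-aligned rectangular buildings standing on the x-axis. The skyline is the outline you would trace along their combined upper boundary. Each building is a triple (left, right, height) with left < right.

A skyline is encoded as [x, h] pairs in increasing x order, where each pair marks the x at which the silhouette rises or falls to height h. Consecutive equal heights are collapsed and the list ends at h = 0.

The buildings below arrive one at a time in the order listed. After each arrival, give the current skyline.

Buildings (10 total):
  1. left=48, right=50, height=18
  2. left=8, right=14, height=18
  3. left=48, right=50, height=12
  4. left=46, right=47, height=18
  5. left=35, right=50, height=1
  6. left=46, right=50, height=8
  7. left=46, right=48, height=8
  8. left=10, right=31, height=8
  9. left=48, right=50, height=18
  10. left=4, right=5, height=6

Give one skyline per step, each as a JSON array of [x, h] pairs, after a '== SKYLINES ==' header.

== SKYLINES ==
[[48,18],[50,0]]
[[8,18],[14,0],[48,18],[50,0]]
[[8,18],[14,0],[48,18],[50,0]]
[[8,18],[14,0],[46,18],[47,0],[48,18],[50,0]]
[[8,18],[14,0],[35,1],[46,18],[47,1],[48,18],[50,0]]
[[8,18],[14,0],[35,1],[46,18],[47,8],[48,18],[50,0]]
[[8,18],[14,0],[35,1],[46,18],[47,8],[48,18],[50,0]]
[[8,18],[14,8],[31,0],[35,1],[46,18],[47,8],[48,18],[50,0]]
[[8,18],[14,8],[31,0],[35,1],[46,18],[47,8],[48,18],[50,0]]
[[4,6],[5,0],[8,18],[14,8],[31,0],[35,1],[46,18],[47,8],[48,18],[50,0]]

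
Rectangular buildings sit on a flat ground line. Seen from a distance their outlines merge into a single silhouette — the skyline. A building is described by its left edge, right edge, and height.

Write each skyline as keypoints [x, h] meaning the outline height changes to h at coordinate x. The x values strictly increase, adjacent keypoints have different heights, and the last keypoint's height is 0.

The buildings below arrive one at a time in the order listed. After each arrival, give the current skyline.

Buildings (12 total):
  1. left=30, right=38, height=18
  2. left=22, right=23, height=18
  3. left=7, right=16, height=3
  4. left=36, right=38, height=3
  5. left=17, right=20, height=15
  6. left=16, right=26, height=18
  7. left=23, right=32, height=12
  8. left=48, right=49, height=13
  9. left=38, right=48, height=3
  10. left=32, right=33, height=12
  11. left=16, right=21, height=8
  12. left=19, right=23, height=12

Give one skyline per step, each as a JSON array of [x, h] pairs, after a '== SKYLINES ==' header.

== SKYLINES ==
[[30,18],[38,0]]
[[22,18],[23,0],[30,18],[38,0]]
[[7,3],[16,0],[22,18],[23,0],[30,18],[38,0]]
[[7,3],[16,0],[22,18],[23,0],[30,18],[38,0]]
[[7,3],[16,0],[17,15],[20,0],[22,18],[23,0],[30,18],[38,0]]
[[7,3],[16,18],[26,0],[30,18],[38,0]]
[[7,3],[16,18],[26,12],[30,18],[38,0]]
[[7,3],[16,18],[26,12],[30,18],[38,0],[48,13],[49,0]]
[[7,3],[16,18],[26,12],[30,18],[38,3],[48,13],[49,0]]
[[7,3],[16,18],[26,12],[30,18],[38,3],[48,13],[49,0]]
[[7,3],[16,18],[26,12],[30,18],[38,3],[48,13],[49,0]]
[[7,3],[16,18],[26,12],[30,18],[38,3],[48,13],[49,0]]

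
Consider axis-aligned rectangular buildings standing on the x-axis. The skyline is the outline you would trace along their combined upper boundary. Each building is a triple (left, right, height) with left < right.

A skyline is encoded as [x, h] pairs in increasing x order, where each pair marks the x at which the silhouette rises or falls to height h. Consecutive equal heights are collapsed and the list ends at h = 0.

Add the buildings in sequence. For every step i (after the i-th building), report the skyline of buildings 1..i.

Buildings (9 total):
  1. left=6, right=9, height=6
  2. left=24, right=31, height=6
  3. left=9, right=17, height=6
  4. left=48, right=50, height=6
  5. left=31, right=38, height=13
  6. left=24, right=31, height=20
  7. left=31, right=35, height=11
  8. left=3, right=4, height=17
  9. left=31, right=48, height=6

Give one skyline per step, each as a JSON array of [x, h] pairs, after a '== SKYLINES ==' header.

== SKYLINES ==
[[6,6],[9,0]]
[[6,6],[9,0],[24,6],[31,0]]
[[6,6],[17,0],[24,6],[31,0]]
[[6,6],[17,0],[24,6],[31,0],[48,6],[50,0]]
[[6,6],[17,0],[24,6],[31,13],[38,0],[48,6],[50,0]]
[[6,6],[17,0],[24,20],[31,13],[38,0],[48,6],[50,0]]
[[6,6],[17,0],[24,20],[31,13],[38,0],[48,6],[50,0]]
[[3,17],[4,0],[6,6],[17,0],[24,20],[31,13],[38,0],[48,6],[50,0]]
[[3,17],[4,0],[6,6],[17,0],[24,20],[31,13],[38,6],[50,0]]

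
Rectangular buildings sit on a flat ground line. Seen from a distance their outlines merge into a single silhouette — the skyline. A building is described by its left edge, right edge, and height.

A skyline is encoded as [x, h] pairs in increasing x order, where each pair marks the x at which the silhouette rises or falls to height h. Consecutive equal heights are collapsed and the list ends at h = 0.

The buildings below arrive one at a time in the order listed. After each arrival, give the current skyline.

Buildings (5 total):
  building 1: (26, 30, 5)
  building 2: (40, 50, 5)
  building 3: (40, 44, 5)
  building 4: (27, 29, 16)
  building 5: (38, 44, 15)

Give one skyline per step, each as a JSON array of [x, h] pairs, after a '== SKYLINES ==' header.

== SKYLINES ==
[[26,5],[30,0]]
[[26,5],[30,0],[40,5],[50,0]]
[[26,5],[30,0],[40,5],[50,0]]
[[26,5],[27,16],[29,5],[30,0],[40,5],[50,0]]
[[26,5],[27,16],[29,5],[30,0],[38,15],[44,5],[50,0]]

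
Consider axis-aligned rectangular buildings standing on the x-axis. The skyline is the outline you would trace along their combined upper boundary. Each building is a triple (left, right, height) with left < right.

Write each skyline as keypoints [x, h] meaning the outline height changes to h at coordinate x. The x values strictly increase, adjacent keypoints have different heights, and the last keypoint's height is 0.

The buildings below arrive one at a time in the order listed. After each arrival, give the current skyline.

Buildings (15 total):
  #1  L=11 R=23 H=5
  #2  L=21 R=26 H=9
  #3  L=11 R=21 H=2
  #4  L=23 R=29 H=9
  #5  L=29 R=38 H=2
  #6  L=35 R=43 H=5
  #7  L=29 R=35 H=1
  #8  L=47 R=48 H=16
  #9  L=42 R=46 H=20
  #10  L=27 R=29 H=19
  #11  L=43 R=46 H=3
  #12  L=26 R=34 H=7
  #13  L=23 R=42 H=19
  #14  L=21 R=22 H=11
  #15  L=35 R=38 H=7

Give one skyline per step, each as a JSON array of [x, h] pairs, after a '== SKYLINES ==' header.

== SKYLINES ==
[[11,5],[23,0]]
[[11,5],[21,9],[26,0]]
[[11,5],[21,9],[26,0]]
[[11,5],[21,9],[29,0]]
[[11,5],[21,9],[29,2],[38,0]]
[[11,5],[21,9],[29,2],[35,5],[43,0]]
[[11,5],[21,9],[29,2],[35,5],[43,0]]
[[11,5],[21,9],[29,2],[35,5],[43,0],[47,16],[48,0]]
[[11,5],[21,9],[29,2],[35,5],[42,20],[46,0],[47,16],[48,0]]
[[11,5],[21,9],[27,19],[29,2],[35,5],[42,20],[46,0],[47,16],[48,0]]
[[11,5],[21,9],[27,19],[29,2],[35,5],[42,20],[46,0],[47,16],[48,0]]
[[11,5],[21,9],[27,19],[29,7],[34,2],[35,5],[42,20],[46,0],[47,16],[48,0]]
[[11,5],[21,9],[23,19],[42,20],[46,0],[47,16],[48,0]]
[[11,5],[21,11],[22,9],[23,19],[42,20],[46,0],[47,16],[48,0]]
[[11,5],[21,11],[22,9],[23,19],[42,20],[46,0],[47,16],[48,0]]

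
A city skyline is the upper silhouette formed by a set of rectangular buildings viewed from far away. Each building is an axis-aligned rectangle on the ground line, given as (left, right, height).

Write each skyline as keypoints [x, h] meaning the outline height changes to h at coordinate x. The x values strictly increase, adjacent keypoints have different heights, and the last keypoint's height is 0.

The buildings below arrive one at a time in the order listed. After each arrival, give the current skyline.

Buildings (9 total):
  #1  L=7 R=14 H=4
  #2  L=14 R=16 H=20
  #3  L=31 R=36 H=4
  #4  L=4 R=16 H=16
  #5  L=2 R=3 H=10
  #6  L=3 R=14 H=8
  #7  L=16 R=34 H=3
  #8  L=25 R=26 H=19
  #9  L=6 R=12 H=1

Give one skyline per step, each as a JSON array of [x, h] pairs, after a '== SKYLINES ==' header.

== SKYLINES ==
[[7,4],[14,0]]
[[7,4],[14,20],[16,0]]
[[7,4],[14,20],[16,0],[31,4],[36,0]]
[[4,16],[14,20],[16,0],[31,4],[36,0]]
[[2,10],[3,0],[4,16],[14,20],[16,0],[31,4],[36,0]]
[[2,10],[3,8],[4,16],[14,20],[16,0],[31,4],[36,0]]
[[2,10],[3,8],[4,16],[14,20],[16,3],[31,4],[36,0]]
[[2,10],[3,8],[4,16],[14,20],[16,3],[25,19],[26,3],[31,4],[36,0]]
[[2,10],[3,8],[4,16],[14,20],[16,3],[25,19],[26,3],[31,4],[36,0]]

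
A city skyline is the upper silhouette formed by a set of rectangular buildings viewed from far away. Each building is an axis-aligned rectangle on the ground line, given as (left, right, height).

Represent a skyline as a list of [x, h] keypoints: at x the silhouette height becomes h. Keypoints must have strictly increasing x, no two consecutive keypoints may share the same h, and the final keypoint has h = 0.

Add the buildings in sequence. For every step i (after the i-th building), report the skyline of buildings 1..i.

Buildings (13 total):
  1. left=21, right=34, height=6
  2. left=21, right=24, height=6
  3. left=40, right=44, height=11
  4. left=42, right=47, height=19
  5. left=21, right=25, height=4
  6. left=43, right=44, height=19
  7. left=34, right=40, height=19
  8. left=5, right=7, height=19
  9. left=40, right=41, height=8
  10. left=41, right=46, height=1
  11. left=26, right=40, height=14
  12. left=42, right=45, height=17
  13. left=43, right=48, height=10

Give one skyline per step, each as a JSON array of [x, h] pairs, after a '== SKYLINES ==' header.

== SKYLINES ==
[[21,6],[34,0]]
[[21,6],[34,0]]
[[21,6],[34,0],[40,11],[44,0]]
[[21,6],[34,0],[40,11],[42,19],[47,0]]
[[21,6],[34,0],[40,11],[42,19],[47,0]]
[[21,6],[34,0],[40,11],[42,19],[47,0]]
[[21,6],[34,19],[40,11],[42,19],[47,0]]
[[5,19],[7,0],[21,6],[34,19],[40,11],[42,19],[47,0]]
[[5,19],[7,0],[21,6],[34,19],[40,11],[42,19],[47,0]]
[[5,19],[7,0],[21,6],[34,19],[40,11],[42,19],[47,0]]
[[5,19],[7,0],[21,6],[26,14],[34,19],[40,11],[42,19],[47,0]]
[[5,19],[7,0],[21,6],[26,14],[34,19],[40,11],[42,19],[47,0]]
[[5,19],[7,0],[21,6],[26,14],[34,19],[40,11],[42,19],[47,10],[48,0]]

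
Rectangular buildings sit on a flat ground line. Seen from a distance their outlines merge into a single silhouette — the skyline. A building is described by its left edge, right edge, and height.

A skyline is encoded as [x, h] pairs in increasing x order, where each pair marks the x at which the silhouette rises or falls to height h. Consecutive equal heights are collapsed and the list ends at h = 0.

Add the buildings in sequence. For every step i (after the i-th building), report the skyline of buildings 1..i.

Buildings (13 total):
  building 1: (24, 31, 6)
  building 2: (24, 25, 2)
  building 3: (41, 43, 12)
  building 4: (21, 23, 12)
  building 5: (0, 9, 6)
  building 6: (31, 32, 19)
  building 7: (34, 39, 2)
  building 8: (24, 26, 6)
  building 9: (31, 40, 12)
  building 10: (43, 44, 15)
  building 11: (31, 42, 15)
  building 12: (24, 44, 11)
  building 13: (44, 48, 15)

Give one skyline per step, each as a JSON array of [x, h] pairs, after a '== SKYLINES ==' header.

== SKYLINES ==
[[24,6],[31,0]]
[[24,6],[31,0]]
[[24,6],[31,0],[41,12],[43,0]]
[[21,12],[23,0],[24,6],[31,0],[41,12],[43,0]]
[[0,6],[9,0],[21,12],[23,0],[24,6],[31,0],[41,12],[43,0]]
[[0,6],[9,0],[21,12],[23,0],[24,6],[31,19],[32,0],[41,12],[43,0]]
[[0,6],[9,0],[21,12],[23,0],[24,6],[31,19],[32,0],[34,2],[39,0],[41,12],[43,0]]
[[0,6],[9,0],[21,12],[23,0],[24,6],[31,19],[32,0],[34,2],[39,0],[41,12],[43,0]]
[[0,6],[9,0],[21,12],[23,0],[24,6],[31,19],[32,12],[40,0],[41,12],[43,0]]
[[0,6],[9,0],[21,12],[23,0],[24,6],[31,19],[32,12],[40,0],[41,12],[43,15],[44,0]]
[[0,6],[9,0],[21,12],[23,0],[24,6],[31,19],[32,15],[42,12],[43,15],[44,0]]
[[0,6],[9,0],[21,12],[23,0],[24,11],[31,19],[32,15],[42,12],[43,15],[44,0]]
[[0,6],[9,0],[21,12],[23,0],[24,11],[31,19],[32,15],[42,12],[43,15],[48,0]]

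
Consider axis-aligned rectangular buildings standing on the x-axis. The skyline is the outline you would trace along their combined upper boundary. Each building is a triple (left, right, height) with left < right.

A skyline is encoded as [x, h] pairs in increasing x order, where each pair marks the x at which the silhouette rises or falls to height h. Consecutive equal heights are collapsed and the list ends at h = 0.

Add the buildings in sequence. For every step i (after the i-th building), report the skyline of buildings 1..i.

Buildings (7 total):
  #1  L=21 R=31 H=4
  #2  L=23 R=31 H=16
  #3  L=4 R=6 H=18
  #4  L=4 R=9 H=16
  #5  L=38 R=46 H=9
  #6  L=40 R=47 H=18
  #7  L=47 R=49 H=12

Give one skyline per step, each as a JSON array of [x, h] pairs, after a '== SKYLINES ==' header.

== SKYLINES ==
[[21,4],[31,0]]
[[21,4],[23,16],[31,0]]
[[4,18],[6,0],[21,4],[23,16],[31,0]]
[[4,18],[6,16],[9,0],[21,4],[23,16],[31,0]]
[[4,18],[6,16],[9,0],[21,4],[23,16],[31,0],[38,9],[46,0]]
[[4,18],[6,16],[9,0],[21,4],[23,16],[31,0],[38,9],[40,18],[47,0]]
[[4,18],[6,16],[9,0],[21,4],[23,16],[31,0],[38,9],[40,18],[47,12],[49,0]]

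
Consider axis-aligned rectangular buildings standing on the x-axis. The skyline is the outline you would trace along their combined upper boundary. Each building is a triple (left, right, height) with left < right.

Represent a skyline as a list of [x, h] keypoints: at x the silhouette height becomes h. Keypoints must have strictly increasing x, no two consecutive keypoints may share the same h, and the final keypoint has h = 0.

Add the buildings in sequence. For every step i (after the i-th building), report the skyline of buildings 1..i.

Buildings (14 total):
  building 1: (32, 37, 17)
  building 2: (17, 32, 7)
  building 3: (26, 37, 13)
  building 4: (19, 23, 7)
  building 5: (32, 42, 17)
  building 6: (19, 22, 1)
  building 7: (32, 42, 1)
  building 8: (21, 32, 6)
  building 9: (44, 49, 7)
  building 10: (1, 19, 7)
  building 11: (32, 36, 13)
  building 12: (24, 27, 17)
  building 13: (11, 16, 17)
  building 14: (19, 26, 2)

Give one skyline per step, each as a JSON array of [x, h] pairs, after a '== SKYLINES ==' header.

== SKYLINES ==
[[32,17],[37,0]]
[[17,7],[32,17],[37,0]]
[[17,7],[26,13],[32,17],[37,0]]
[[17,7],[26,13],[32,17],[37,0]]
[[17,7],[26,13],[32,17],[42,0]]
[[17,7],[26,13],[32,17],[42,0]]
[[17,7],[26,13],[32,17],[42,0]]
[[17,7],[26,13],[32,17],[42,0]]
[[17,7],[26,13],[32,17],[42,0],[44,7],[49,0]]
[[1,7],[26,13],[32,17],[42,0],[44,7],[49,0]]
[[1,7],[26,13],[32,17],[42,0],[44,7],[49,0]]
[[1,7],[24,17],[27,13],[32,17],[42,0],[44,7],[49,0]]
[[1,7],[11,17],[16,7],[24,17],[27,13],[32,17],[42,0],[44,7],[49,0]]
[[1,7],[11,17],[16,7],[24,17],[27,13],[32,17],[42,0],[44,7],[49,0]]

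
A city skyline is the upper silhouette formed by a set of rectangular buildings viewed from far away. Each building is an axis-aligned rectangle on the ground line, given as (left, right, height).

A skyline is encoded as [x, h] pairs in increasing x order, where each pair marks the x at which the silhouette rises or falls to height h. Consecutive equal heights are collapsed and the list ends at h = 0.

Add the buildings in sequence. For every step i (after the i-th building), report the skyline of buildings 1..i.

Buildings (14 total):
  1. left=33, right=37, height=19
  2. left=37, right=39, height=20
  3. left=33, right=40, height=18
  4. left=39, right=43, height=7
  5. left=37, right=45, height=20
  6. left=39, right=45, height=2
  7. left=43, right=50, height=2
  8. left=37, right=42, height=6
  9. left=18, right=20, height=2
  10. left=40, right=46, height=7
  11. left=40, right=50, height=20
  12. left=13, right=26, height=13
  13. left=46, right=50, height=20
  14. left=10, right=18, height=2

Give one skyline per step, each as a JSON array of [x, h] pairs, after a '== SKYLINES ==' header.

== SKYLINES ==
[[33,19],[37,0]]
[[33,19],[37,20],[39,0]]
[[33,19],[37,20],[39,18],[40,0]]
[[33,19],[37,20],[39,18],[40,7],[43,0]]
[[33,19],[37,20],[45,0]]
[[33,19],[37,20],[45,0]]
[[33,19],[37,20],[45,2],[50,0]]
[[33,19],[37,20],[45,2],[50,0]]
[[18,2],[20,0],[33,19],[37,20],[45,2],[50,0]]
[[18,2],[20,0],[33,19],[37,20],[45,7],[46,2],[50,0]]
[[18,2],[20,0],[33,19],[37,20],[50,0]]
[[13,13],[26,0],[33,19],[37,20],[50,0]]
[[13,13],[26,0],[33,19],[37,20],[50,0]]
[[10,2],[13,13],[26,0],[33,19],[37,20],[50,0]]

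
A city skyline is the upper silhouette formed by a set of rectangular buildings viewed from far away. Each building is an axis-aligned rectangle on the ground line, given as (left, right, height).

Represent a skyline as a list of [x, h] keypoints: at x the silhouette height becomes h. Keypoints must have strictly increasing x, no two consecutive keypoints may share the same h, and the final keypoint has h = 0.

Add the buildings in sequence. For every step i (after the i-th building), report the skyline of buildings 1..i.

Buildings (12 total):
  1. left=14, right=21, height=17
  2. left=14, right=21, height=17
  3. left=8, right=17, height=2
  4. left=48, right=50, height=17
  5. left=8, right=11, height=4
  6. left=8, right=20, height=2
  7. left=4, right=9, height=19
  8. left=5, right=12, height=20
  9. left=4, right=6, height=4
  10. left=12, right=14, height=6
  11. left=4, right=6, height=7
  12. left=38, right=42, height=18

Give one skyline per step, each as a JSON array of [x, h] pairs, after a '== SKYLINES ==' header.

== SKYLINES ==
[[14,17],[21,0]]
[[14,17],[21,0]]
[[8,2],[14,17],[21,0]]
[[8,2],[14,17],[21,0],[48,17],[50,0]]
[[8,4],[11,2],[14,17],[21,0],[48,17],[50,0]]
[[8,4],[11,2],[14,17],[21,0],[48,17],[50,0]]
[[4,19],[9,4],[11,2],[14,17],[21,0],[48,17],[50,0]]
[[4,19],[5,20],[12,2],[14,17],[21,0],[48,17],[50,0]]
[[4,19],[5,20],[12,2],[14,17],[21,0],[48,17],[50,0]]
[[4,19],[5,20],[12,6],[14,17],[21,0],[48,17],[50,0]]
[[4,19],[5,20],[12,6],[14,17],[21,0],[48,17],[50,0]]
[[4,19],[5,20],[12,6],[14,17],[21,0],[38,18],[42,0],[48,17],[50,0]]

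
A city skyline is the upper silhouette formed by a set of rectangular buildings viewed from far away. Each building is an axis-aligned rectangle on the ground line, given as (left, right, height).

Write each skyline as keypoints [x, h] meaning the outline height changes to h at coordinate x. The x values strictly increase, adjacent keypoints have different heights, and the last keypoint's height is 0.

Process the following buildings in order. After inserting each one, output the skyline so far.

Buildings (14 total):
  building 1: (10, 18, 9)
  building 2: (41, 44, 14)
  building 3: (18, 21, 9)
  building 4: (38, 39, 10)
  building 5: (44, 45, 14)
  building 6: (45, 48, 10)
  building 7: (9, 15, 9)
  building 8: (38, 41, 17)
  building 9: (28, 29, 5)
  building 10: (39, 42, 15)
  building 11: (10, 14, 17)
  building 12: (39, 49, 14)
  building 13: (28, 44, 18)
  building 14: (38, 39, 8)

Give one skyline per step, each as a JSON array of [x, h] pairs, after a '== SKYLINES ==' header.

== SKYLINES ==
[[10,9],[18,0]]
[[10,9],[18,0],[41,14],[44,0]]
[[10,9],[21,0],[41,14],[44,0]]
[[10,9],[21,0],[38,10],[39,0],[41,14],[44,0]]
[[10,9],[21,0],[38,10],[39,0],[41,14],[45,0]]
[[10,9],[21,0],[38,10],[39,0],[41,14],[45,10],[48,0]]
[[9,9],[21,0],[38,10],[39,0],[41,14],[45,10],[48,0]]
[[9,9],[21,0],[38,17],[41,14],[45,10],[48,0]]
[[9,9],[21,0],[28,5],[29,0],[38,17],[41,14],[45,10],[48,0]]
[[9,9],[21,0],[28,5],[29,0],[38,17],[41,15],[42,14],[45,10],[48,0]]
[[9,9],[10,17],[14,9],[21,0],[28,5],[29,0],[38,17],[41,15],[42,14],[45,10],[48,0]]
[[9,9],[10,17],[14,9],[21,0],[28,5],[29,0],[38,17],[41,15],[42,14],[49,0]]
[[9,9],[10,17],[14,9],[21,0],[28,18],[44,14],[49,0]]
[[9,9],[10,17],[14,9],[21,0],[28,18],[44,14],[49,0]]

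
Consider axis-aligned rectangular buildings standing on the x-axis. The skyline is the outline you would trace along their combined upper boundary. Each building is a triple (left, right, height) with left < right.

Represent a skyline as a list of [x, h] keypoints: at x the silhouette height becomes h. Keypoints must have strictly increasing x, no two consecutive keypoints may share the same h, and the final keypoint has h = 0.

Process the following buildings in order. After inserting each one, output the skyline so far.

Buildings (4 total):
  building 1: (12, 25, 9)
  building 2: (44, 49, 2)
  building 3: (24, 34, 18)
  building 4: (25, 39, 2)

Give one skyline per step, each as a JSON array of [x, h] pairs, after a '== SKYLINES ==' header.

== SKYLINES ==
[[12,9],[25,0]]
[[12,9],[25,0],[44,2],[49,0]]
[[12,9],[24,18],[34,0],[44,2],[49,0]]
[[12,9],[24,18],[34,2],[39,0],[44,2],[49,0]]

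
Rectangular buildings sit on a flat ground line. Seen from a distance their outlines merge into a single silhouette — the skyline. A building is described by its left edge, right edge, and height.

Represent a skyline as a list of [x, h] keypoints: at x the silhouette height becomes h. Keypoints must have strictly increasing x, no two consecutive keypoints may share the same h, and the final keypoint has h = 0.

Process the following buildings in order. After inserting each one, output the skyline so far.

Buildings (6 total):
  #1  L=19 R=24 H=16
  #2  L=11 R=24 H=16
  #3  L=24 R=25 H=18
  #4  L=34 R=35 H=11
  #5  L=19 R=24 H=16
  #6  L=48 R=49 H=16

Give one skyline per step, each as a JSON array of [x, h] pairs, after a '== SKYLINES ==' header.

== SKYLINES ==
[[19,16],[24,0]]
[[11,16],[24,0]]
[[11,16],[24,18],[25,0]]
[[11,16],[24,18],[25,0],[34,11],[35,0]]
[[11,16],[24,18],[25,0],[34,11],[35,0]]
[[11,16],[24,18],[25,0],[34,11],[35,0],[48,16],[49,0]]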